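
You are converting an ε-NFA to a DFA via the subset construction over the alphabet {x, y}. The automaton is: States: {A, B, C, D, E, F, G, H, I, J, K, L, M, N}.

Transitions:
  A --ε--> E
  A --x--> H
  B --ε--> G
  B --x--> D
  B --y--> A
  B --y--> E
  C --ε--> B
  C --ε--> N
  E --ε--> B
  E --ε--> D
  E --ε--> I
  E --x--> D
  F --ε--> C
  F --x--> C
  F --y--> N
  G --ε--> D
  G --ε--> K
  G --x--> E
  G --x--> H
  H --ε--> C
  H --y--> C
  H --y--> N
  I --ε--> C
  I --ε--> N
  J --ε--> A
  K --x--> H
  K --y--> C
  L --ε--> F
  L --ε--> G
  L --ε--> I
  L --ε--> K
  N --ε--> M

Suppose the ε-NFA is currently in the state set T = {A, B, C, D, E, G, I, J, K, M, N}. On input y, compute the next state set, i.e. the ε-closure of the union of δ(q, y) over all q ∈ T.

{A, B, C, D, E, G, I, K, M, N}

B on y → {A, E}.
K on y → {C}.
No y-transition from A, C, D, E, G, I, J, M, N.
Union after reading y: {A, C, E}.
Now take the ε-closure:
From C via ε: add B, N.
From E via ε: add D, I.
From B via ε: add G.
From N via ε: add M.
From G via ε: add K.
No new states can be added; the closed set is {A, B, C, D, E, G, I, K, M, N}.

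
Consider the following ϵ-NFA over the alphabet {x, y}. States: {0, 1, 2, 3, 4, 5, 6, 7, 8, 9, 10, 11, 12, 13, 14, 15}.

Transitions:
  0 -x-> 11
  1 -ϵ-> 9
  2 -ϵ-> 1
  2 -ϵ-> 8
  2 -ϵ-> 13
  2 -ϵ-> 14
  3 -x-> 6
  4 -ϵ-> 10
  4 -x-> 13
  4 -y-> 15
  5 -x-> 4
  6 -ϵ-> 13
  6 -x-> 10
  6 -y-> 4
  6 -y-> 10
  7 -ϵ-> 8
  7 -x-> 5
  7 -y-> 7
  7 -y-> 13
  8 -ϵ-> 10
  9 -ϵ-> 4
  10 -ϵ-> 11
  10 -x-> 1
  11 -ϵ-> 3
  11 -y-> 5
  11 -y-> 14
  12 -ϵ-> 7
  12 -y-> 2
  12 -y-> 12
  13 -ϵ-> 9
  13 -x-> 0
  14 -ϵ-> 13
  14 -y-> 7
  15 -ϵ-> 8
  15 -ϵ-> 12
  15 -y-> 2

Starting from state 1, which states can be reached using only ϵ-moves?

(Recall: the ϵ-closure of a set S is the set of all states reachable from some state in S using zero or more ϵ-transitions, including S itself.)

Start with {1}.
From 1 via ϵ: add 9.
From 9 via ϵ: add 4.
From 4 via ϵ: add 10.
From 10 via ϵ: add 11.
From 11 via ϵ: add 3.
No new states can be added; the closed set is {1, 3, 4, 9, 10, 11}.

{1, 3, 4, 9, 10, 11}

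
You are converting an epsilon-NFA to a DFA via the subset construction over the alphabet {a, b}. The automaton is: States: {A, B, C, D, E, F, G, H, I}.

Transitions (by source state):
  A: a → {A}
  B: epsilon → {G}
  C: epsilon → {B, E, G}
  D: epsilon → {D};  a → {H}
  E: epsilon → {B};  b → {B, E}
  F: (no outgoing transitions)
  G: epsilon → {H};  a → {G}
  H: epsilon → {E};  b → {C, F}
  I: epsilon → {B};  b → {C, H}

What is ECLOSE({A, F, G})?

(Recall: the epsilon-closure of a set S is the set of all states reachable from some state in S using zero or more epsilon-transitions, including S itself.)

{A, B, E, F, G, H}

Start with {A, F, G}.
From G via epsilon: add H.
From H via epsilon: add E.
From E via epsilon: add B.
No new states can be added; the closed set is {A, B, E, F, G, H}.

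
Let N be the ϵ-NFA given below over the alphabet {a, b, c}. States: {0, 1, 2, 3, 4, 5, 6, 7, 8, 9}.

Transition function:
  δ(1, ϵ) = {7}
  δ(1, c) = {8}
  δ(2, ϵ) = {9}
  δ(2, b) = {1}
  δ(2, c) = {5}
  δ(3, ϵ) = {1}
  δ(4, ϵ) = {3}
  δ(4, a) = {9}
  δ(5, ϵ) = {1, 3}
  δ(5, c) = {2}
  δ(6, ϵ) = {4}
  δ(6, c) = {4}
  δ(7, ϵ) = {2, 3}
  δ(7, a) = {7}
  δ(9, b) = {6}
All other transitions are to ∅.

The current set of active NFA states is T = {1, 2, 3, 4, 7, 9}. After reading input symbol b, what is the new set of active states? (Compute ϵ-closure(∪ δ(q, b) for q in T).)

{1, 2, 3, 4, 6, 7, 9}

2 on b → {1}.
9 on b → {6}.
No b-transition from 1, 3, 4, 7.
Union after reading b: {1, 6}.
Now take the ϵ-closure:
From 1 via ϵ: add 7.
From 6 via ϵ: add 4.
From 4 via ϵ: add 3.
From 7 via ϵ: add 2.
From 2 via ϵ: add 9.
No new states can be added; the closed set is {1, 2, 3, 4, 6, 7, 9}.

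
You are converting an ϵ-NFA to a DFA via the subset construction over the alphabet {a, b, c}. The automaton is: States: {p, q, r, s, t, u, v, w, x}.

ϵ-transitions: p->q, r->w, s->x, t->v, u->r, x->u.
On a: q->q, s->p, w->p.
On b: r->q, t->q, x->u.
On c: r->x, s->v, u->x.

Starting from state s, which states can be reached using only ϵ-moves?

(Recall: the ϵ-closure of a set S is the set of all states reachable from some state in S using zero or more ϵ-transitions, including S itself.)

{r, s, u, w, x}

Start with {s}.
From s via ϵ: add x.
From x via ϵ: add u.
From u via ϵ: add r.
From r via ϵ: add w.
No new states can be added; the closed set is {r, s, u, w, x}.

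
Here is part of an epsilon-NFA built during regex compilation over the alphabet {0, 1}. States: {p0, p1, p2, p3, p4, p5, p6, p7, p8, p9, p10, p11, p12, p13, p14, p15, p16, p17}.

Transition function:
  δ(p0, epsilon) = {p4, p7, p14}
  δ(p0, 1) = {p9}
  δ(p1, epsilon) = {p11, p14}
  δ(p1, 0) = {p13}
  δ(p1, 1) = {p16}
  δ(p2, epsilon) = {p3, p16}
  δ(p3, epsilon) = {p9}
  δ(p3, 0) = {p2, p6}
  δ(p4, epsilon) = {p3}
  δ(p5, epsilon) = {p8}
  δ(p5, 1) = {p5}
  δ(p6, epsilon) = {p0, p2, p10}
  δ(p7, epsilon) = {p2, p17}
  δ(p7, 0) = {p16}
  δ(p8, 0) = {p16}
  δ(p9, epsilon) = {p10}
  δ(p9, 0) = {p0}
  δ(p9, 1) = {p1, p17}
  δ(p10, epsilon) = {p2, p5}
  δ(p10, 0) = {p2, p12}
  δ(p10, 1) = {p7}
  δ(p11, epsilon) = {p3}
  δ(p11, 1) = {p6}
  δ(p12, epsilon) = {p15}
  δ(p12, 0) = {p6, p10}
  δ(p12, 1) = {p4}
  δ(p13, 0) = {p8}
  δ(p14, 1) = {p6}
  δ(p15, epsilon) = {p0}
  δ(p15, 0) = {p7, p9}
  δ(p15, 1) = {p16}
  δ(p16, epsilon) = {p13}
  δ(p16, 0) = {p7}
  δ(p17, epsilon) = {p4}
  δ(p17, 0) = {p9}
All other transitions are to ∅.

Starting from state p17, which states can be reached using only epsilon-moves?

Start with {p17}.
From p17 via epsilon: add p4.
From p4 via epsilon: add p3.
From p3 via epsilon: add p9.
From p9 via epsilon: add p10.
From p10 via epsilon: add p2, p5.
From p2 via epsilon: add p16.
From p5 via epsilon: add p8.
From p16 via epsilon: add p13.
No new states can be added; the closed set is {p2, p3, p4, p5, p8, p9, p10, p13, p16, p17}.

{p2, p3, p4, p5, p8, p9, p10, p13, p16, p17}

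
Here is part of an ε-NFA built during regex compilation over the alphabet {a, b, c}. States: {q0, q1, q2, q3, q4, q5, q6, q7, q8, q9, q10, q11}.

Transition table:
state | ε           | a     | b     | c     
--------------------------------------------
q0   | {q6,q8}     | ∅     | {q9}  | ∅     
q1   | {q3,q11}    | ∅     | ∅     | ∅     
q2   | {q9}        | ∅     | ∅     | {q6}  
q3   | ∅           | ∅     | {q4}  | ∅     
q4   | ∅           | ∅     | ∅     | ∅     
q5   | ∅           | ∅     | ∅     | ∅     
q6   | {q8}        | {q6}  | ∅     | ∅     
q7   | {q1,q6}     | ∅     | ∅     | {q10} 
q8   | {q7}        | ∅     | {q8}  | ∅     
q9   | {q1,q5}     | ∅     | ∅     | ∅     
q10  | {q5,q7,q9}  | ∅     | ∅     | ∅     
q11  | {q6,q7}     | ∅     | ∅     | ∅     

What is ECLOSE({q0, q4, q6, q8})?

{q0, q1, q3, q4, q6, q7, q8, q11}

Start with {q0, q4, q6, q8}.
From q8 via ε: add q7.
From q7 via ε: add q1.
From q1 via ε: add q3, q11.
No new states can be added; the closed set is {q0, q1, q3, q4, q6, q7, q8, q11}.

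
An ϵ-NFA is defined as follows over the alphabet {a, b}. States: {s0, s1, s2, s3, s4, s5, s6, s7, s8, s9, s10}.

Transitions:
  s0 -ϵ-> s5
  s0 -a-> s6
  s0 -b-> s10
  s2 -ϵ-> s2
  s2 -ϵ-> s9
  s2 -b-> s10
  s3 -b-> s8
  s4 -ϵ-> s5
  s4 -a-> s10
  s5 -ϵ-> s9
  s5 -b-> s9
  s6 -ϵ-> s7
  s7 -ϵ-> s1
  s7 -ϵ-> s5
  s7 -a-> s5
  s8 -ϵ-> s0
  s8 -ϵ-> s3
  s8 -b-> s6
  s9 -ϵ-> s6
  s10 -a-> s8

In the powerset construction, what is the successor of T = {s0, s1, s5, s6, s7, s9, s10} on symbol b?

s0 on b → {s10}.
s5 on b → {s9}.
No b-transition from s1, s6, s7, s9, s10.
Union after reading b: {s9, s10}.
Now take the ϵ-closure:
From s9 via ϵ: add s6.
From s6 via ϵ: add s7.
From s7 via ϵ: add s1, s5.
No new states can be added; the closed set is {s1, s5, s6, s7, s9, s10}.

{s1, s5, s6, s7, s9, s10}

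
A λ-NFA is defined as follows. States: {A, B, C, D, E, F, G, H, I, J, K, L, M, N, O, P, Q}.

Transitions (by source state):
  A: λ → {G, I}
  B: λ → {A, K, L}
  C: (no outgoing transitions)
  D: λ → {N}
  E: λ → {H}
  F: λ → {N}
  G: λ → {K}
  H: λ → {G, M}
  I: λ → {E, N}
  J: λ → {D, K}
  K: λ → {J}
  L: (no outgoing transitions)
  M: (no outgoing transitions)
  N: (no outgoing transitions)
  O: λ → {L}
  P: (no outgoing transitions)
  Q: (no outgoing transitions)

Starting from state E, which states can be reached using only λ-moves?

{D, E, G, H, J, K, M, N}

Start with {E}.
From E via λ: add H.
From H via λ: add G, M.
From G via λ: add K.
From K via λ: add J.
From J via λ: add D.
From D via λ: add N.
No new states can be added; the closed set is {D, E, G, H, J, K, M, N}.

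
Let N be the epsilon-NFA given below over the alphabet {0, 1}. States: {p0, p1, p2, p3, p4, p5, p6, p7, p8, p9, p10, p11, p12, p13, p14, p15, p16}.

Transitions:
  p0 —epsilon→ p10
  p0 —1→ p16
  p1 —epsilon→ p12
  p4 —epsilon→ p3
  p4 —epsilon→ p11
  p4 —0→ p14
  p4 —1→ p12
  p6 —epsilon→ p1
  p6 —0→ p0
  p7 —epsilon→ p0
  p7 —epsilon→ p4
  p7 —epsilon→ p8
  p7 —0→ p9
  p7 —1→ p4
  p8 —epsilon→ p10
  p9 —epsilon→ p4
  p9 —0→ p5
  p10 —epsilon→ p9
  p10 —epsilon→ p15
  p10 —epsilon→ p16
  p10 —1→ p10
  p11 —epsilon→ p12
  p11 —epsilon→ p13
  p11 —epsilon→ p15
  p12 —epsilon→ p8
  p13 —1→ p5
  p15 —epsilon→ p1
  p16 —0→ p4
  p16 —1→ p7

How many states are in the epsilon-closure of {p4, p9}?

Start with {p4, p9}.
From p4 via epsilon: add p3, p11.
From p11 via epsilon: add p12, p13, p15.
From p12 via epsilon: add p8.
From p15 via epsilon: add p1.
From p8 via epsilon: add p10.
From p10 via epsilon: add p16.
epsilon-closure = {p1, p3, p4, p8, p9, p10, p11, p12, p13, p15, p16}, which has 11 states.

11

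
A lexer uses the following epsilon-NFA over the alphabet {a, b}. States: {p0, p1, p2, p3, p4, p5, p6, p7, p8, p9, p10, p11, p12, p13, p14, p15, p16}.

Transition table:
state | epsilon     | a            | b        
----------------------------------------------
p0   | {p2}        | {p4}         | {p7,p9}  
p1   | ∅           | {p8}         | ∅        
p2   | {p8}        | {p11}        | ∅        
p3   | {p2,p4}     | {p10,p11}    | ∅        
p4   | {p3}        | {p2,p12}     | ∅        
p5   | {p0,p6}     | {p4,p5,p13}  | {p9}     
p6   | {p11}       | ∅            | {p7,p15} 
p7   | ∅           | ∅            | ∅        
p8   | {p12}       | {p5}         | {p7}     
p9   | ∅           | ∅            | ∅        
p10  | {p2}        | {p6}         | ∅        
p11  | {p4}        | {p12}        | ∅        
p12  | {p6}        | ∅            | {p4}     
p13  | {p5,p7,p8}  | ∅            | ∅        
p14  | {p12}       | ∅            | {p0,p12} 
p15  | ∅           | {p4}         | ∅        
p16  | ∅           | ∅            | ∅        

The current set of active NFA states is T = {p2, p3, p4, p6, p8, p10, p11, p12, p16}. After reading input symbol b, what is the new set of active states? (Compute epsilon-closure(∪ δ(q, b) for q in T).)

p6 on b → {p7, p15}.
p8 on b → {p7}.
p12 on b → {p4}.
No b-transition from p2, p3, p4, p10, p11, p16.
Union after reading b: {p4, p7, p15}.
Now take the epsilon-closure:
From p4 via epsilon: add p3.
From p3 via epsilon: add p2.
From p2 via epsilon: add p8.
From p8 via epsilon: add p12.
From p12 via epsilon: add p6.
From p6 via epsilon: add p11.
No new states can be added; the closed set is {p2, p3, p4, p6, p7, p8, p11, p12, p15}.

{p2, p3, p4, p6, p7, p8, p11, p12, p15}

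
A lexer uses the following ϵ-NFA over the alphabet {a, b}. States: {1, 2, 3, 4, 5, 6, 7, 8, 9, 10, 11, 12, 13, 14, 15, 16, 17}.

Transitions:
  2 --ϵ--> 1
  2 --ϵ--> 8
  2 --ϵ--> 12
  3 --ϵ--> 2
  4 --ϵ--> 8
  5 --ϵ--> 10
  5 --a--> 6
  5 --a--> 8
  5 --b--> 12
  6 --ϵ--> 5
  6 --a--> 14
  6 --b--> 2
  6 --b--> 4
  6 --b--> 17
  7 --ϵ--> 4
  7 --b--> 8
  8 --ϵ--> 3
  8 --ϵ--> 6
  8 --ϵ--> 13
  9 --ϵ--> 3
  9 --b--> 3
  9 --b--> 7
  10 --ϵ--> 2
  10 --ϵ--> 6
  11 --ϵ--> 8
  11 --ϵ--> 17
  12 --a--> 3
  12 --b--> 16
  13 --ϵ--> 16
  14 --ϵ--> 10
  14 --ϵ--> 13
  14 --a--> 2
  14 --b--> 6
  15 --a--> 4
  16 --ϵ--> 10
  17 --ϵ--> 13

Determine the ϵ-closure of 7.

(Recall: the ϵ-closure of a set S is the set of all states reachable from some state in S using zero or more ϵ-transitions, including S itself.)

{1, 2, 3, 4, 5, 6, 7, 8, 10, 12, 13, 16}

Start with {7}.
From 7 via ϵ: add 4.
From 4 via ϵ: add 8.
From 8 via ϵ: add 3, 6, 13.
From 3 via ϵ: add 2.
From 6 via ϵ: add 5.
From 13 via ϵ: add 16.
From 2 via ϵ: add 1, 12.
From 5 via ϵ: add 10.
No new states can be added; the closed set is {1, 2, 3, 4, 5, 6, 7, 8, 10, 12, 13, 16}.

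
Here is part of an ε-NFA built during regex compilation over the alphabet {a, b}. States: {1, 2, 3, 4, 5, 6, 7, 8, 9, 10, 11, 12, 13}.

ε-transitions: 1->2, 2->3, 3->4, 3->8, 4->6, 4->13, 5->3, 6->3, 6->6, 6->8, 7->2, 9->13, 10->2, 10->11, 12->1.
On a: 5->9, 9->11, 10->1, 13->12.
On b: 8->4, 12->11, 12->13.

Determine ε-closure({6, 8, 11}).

Start with {6, 8, 11}.
From 6 via ε: add 3.
From 3 via ε: add 4.
From 4 via ε: add 13.
No new states can be added; the closed set is {3, 4, 6, 8, 11, 13}.

{3, 4, 6, 8, 11, 13}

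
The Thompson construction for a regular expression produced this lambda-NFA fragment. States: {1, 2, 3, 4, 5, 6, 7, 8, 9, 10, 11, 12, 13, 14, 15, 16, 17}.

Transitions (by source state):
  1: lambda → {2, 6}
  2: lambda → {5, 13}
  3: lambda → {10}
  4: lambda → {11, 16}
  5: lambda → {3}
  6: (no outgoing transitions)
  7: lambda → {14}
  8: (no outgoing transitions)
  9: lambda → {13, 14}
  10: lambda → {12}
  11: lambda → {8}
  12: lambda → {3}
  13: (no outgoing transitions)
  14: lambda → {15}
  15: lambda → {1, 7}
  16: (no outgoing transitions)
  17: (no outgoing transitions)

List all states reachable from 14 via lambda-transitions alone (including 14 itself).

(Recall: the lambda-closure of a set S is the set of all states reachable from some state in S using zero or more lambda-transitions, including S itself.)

Start with {14}.
From 14 via lambda: add 15.
From 15 via lambda: add 1, 7.
From 1 via lambda: add 2, 6.
From 2 via lambda: add 5, 13.
From 5 via lambda: add 3.
From 3 via lambda: add 10.
From 10 via lambda: add 12.
No new states can be added; the closed set is {1, 2, 3, 5, 6, 7, 10, 12, 13, 14, 15}.

{1, 2, 3, 5, 6, 7, 10, 12, 13, 14, 15}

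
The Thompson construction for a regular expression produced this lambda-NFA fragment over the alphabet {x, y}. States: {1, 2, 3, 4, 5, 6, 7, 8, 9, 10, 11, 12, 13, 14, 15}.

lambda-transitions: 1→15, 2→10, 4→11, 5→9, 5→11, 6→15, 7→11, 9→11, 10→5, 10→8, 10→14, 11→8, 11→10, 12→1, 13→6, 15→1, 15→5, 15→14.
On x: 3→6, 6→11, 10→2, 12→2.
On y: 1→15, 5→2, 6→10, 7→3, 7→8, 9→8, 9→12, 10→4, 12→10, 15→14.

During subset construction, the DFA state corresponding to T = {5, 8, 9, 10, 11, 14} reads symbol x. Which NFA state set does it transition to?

{2, 5, 8, 9, 10, 11, 14}

10 on x → {2}.
No x-transition from 5, 8, 9, 11, 14.
Union after reading x: {2}.
Now take the lambda-closure:
From 2 via lambda: add 10.
From 10 via lambda: add 5, 8, 14.
From 5 via lambda: add 9, 11.
No new states can be added; the closed set is {2, 5, 8, 9, 10, 11, 14}.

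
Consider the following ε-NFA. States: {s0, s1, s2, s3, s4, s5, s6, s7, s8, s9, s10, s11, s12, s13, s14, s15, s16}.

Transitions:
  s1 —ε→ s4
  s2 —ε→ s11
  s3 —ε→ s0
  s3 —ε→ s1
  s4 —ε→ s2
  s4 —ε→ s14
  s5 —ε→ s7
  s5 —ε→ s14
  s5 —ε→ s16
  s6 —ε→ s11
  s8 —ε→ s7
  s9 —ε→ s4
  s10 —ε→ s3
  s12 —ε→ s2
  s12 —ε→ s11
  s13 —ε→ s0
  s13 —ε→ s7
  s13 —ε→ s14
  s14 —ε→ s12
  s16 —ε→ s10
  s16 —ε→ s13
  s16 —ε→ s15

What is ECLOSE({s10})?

{s0, s1, s2, s3, s4, s10, s11, s12, s14}

Start with {s10}.
From s10 via ε: add s3.
From s3 via ε: add s0, s1.
From s1 via ε: add s4.
From s4 via ε: add s2, s14.
From s2 via ε: add s11.
From s14 via ε: add s12.
No new states can be added; the closed set is {s0, s1, s2, s3, s4, s10, s11, s12, s14}.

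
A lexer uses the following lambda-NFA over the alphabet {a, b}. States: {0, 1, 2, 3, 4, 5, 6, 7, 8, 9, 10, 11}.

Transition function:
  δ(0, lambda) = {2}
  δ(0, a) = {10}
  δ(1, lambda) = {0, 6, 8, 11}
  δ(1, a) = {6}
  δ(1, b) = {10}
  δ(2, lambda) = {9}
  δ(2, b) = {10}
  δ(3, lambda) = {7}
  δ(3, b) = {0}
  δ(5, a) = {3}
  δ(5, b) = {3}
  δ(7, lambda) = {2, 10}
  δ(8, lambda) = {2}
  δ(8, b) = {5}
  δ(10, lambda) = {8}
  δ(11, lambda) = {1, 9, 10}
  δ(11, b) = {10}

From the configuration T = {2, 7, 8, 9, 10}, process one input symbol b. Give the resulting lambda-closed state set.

{2, 5, 8, 9, 10}

2 on b → {10}.
8 on b → {5}.
No b-transition from 7, 9, 10.
Union after reading b: {5, 10}.
Now take the lambda-closure:
From 10 via lambda: add 8.
From 8 via lambda: add 2.
From 2 via lambda: add 9.
No new states can be added; the closed set is {2, 5, 8, 9, 10}.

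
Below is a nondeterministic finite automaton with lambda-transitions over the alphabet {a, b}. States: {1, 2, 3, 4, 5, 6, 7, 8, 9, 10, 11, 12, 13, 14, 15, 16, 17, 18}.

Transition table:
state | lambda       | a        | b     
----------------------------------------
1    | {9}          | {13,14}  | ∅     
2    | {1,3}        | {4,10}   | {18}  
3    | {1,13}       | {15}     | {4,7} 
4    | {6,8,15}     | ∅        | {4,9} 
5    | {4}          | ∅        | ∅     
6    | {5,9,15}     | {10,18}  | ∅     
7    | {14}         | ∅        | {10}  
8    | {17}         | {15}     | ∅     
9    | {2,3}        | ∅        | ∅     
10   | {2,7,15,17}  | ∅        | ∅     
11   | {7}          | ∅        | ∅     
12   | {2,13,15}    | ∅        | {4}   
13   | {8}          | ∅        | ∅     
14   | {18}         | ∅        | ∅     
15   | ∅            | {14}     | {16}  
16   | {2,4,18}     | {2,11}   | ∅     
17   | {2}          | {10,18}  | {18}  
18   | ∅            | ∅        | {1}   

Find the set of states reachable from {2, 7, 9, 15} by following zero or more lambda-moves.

Start with {2, 7, 9, 15}.
From 2 via lambda: add 1, 3.
From 7 via lambda: add 14.
From 3 via lambda: add 13.
From 14 via lambda: add 18.
From 13 via lambda: add 8.
From 8 via lambda: add 17.
No new states can be added; the closed set is {1, 2, 3, 7, 8, 9, 13, 14, 15, 17, 18}.

{1, 2, 3, 7, 8, 9, 13, 14, 15, 17, 18}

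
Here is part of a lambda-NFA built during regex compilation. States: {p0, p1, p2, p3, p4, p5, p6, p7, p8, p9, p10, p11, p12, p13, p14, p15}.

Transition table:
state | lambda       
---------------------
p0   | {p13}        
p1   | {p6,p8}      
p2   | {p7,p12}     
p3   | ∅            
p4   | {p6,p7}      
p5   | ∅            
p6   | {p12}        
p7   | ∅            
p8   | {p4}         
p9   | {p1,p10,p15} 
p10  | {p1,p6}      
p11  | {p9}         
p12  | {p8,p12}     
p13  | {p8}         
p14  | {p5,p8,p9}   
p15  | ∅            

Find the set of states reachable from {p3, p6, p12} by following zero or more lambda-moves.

{p3, p4, p6, p7, p8, p12}

Start with {p3, p6, p12}.
From p12 via lambda: add p8.
From p8 via lambda: add p4.
From p4 via lambda: add p7.
No new states can be added; the closed set is {p3, p4, p6, p7, p8, p12}.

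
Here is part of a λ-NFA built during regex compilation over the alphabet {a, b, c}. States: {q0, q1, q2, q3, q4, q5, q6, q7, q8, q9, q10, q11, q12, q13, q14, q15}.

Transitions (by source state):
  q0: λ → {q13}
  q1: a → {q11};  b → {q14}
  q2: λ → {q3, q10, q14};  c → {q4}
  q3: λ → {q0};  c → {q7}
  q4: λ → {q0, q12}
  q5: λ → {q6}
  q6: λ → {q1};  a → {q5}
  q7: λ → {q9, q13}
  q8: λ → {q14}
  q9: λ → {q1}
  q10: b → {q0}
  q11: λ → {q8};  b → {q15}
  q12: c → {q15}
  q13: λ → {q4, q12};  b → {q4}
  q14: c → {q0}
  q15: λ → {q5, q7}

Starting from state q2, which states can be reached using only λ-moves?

{q0, q2, q3, q4, q10, q12, q13, q14}

Start with {q2}.
From q2 via λ: add q3, q10, q14.
From q3 via λ: add q0.
From q0 via λ: add q13.
From q13 via λ: add q4, q12.
No new states can be added; the closed set is {q0, q2, q3, q4, q10, q12, q13, q14}.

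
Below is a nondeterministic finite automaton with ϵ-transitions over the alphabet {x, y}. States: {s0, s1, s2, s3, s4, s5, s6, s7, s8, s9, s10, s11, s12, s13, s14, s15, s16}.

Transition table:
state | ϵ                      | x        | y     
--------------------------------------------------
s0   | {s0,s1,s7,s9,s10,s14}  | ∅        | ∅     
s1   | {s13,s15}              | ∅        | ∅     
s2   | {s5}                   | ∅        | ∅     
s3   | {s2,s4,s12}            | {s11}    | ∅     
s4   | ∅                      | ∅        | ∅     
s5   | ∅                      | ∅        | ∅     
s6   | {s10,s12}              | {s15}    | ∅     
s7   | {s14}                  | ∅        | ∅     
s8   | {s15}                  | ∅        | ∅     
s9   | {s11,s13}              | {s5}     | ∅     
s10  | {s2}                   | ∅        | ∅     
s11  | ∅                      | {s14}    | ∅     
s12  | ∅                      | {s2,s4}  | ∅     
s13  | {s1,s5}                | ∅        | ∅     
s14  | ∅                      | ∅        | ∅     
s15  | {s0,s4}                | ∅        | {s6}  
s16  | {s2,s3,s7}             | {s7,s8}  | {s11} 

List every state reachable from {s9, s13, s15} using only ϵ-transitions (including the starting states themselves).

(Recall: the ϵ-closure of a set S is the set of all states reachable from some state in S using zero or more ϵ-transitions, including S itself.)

{s0, s1, s2, s4, s5, s7, s9, s10, s11, s13, s14, s15}

Start with {s9, s13, s15}.
From s9 via ϵ: add s11.
From s13 via ϵ: add s1, s5.
From s15 via ϵ: add s0, s4.
From s0 via ϵ: add s7, s10, s14.
From s10 via ϵ: add s2.
No new states can be added; the closed set is {s0, s1, s2, s4, s5, s7, s9, s10, s11, s13, s14, s15}.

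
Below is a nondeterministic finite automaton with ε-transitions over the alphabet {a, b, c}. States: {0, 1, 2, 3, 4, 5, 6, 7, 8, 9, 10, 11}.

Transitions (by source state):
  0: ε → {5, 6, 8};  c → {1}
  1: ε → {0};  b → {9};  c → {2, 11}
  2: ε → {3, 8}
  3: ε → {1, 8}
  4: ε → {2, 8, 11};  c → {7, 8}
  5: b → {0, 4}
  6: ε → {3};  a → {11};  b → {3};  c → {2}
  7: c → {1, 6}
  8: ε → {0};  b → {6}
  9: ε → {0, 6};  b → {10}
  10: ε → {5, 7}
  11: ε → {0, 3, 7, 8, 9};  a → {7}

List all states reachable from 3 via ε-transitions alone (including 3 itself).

Start with {3}.
From 3 via ε: add 1, 8.
From 1 via ε: add 0.
From 0 via ε: add 5, 6.
No new states can be added; the closed set is {0, 1, 3, 5, 6, 8}.

{0, 1, 3, 5, 6, 8}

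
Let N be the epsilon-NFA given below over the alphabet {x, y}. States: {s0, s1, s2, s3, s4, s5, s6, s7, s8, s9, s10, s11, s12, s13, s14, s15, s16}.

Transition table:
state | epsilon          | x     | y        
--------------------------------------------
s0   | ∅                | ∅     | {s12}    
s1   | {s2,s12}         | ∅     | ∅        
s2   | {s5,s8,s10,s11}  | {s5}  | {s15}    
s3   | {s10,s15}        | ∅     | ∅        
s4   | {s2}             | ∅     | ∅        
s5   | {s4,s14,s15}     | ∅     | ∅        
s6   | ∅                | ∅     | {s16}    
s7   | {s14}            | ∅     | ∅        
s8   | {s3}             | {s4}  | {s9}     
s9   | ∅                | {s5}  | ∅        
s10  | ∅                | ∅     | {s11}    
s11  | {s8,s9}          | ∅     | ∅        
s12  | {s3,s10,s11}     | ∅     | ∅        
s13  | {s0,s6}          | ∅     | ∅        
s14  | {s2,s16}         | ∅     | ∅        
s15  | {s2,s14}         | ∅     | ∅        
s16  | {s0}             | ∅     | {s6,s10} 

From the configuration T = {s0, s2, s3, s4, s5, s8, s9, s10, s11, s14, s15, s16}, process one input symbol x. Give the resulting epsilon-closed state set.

s2 on x → {s5}.
s8 on x → {s4}.
s9 on x → {s5}.
No x-transition from s0, s3, s4, s5, s10, s11, s14, s15, s16.
Union after reading x: {s4, s5}.
Now take the epsilon-closure:
From s4 via epsilon: add s2.
From s5 via epsilon: add s14, s15.
From s2 via epsilon: add s8, s10, s11.
From s14 via epsilon: add s16.
From s8 via epsilon: add s3.
From s11 via epsilon: add s9.
From s16 via epsilon: add s0.
No new states can be added; the closed set is {s0, s2, s3, s4, s5, s8, s9, s10, s11, s14, s15, s16}.

{s0, s2, s3, s4, s5, s8, s9, s10, s11, s14, s15, s16}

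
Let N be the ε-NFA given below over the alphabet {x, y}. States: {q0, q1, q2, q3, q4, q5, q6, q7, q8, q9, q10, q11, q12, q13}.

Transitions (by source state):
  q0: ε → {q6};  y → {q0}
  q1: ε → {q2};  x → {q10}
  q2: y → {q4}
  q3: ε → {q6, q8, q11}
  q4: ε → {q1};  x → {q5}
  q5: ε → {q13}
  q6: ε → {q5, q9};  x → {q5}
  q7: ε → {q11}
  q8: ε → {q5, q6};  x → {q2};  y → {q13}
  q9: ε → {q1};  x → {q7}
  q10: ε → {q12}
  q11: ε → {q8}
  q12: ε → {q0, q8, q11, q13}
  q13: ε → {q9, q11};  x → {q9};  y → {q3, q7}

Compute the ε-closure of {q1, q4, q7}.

{q1, q2, q4, q5, q6, q7, q8, q9, q11, q13}

Start with {q1, q4, q7}.
From q1 via ε: add q2.
From q7 via ε: add q11.
From q11 via ε: add q8.
From q8 via ε: add q5, q6.
From q5 via ε: add q13.
From q6 via ε: add q9.
No new states can be added; the closed set is {q1, q2, q4, q5, q6, q7, q8, q9, q11, q13}.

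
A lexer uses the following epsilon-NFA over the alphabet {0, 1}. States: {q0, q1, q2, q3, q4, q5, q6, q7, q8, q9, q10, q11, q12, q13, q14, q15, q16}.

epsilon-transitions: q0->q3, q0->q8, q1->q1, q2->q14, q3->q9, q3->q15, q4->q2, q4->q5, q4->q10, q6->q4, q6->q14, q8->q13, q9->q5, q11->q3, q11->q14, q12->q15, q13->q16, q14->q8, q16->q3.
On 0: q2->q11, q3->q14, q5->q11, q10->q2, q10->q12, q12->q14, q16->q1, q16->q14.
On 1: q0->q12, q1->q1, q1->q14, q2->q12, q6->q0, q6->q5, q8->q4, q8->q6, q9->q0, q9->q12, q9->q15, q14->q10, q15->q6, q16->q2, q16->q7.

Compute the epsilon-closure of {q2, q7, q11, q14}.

Start with {q2, q7, q11, q14}.
From q11 via epsilon: add q3.
From q14 via epsilon: add q8.
From q3 via epsilon: add q9, q15.
From q8 via epsilon: add q13.
From q9 via epsilon: add q5.
From q13 via epsilon: add q16.
No new states can be added; the closed set is {q2, q3, q5, q7, q8, q9, q11, q13, q14, q15, q16}.

{q2, q3, q5, q7, q8, q9, q11, q13, q14, q15, q16}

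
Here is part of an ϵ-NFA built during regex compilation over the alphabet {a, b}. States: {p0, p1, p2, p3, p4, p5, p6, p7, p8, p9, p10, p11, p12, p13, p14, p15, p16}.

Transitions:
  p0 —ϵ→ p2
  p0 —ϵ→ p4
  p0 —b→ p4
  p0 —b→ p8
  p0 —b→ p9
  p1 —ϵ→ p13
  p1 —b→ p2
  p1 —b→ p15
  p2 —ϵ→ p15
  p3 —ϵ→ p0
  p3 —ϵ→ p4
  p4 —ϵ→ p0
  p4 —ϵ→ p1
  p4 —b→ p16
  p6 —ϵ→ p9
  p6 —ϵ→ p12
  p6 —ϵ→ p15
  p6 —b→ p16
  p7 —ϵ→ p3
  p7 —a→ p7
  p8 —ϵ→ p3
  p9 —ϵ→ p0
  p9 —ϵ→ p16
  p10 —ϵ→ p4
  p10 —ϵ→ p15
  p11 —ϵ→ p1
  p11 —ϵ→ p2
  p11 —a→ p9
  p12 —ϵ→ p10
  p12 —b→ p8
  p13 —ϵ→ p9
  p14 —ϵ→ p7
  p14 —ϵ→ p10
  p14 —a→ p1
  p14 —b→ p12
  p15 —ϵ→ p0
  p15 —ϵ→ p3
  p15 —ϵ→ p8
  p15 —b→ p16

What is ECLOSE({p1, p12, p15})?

Start with {p1, p12, p15}.
From p1 via ϵ: add p13.
From p12 via ϵ: add p10.
From p15 via ϵ: add p0, p3, p8.
From p0 via ϵ: add p2, p4.
From p13 via ϵ: add p9.
From p9 via ϵ: add p16.
No new states can be added; the closed set is {p0, p1, p2, p3, p4, p8, p9, p10, p12, p13, p15, p16}.

{p0, p1, p2, p3, p4, p8, p9, p10, p12, p13, p15, p16}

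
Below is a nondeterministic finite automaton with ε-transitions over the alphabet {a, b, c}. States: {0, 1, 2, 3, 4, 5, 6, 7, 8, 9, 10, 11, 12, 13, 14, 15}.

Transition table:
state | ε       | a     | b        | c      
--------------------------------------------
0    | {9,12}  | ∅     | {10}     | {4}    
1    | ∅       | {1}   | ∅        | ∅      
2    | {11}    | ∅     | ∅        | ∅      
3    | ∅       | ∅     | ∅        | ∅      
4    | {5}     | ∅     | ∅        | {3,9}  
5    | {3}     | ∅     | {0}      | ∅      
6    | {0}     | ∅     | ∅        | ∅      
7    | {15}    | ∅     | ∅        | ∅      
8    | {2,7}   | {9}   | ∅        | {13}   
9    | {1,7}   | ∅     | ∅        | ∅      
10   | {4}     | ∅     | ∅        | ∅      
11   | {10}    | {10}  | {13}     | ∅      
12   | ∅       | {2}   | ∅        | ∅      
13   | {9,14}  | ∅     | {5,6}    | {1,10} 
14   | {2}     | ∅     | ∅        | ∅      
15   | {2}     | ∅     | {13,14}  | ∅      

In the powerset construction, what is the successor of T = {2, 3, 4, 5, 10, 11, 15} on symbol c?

{1, 2, 3, 4, 5, 7, 9, 10, 11, 15}

4 on c → {3, 9}.
No c-transition from 2, 3, 5, 10, 11, 15.
Union after reading c: {3, 9}.
Now take the ε-closure:
From 9 via ε: add 1, 7.
From 7 via ε: add 15.
From 15 via ε: add 2.
From 2 via ε: add 11.
From 11 via ε: add 10.
From 10 via ε: add 4.
From 4 via ε: add 5.
No new states can be added; the closed set is {1, 2, 3, 4, 5, 7, 9, 10, 11, 15}.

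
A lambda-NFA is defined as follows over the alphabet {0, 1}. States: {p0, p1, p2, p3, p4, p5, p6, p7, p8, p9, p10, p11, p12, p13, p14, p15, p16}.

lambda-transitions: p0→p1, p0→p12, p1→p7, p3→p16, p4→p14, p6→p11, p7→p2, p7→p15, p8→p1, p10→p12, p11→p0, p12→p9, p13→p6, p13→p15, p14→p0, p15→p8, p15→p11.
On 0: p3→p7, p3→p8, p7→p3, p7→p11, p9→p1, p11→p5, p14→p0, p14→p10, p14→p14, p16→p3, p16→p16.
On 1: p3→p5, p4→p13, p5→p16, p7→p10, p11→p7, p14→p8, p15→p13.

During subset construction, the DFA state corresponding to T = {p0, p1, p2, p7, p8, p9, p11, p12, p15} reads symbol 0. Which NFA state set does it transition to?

p7 on 0 → {p3, p11}.
p9 on 0 → {p1}.
p11 on 0 → {p5}.
No 0-transition from p0, p1, p2, p8, p12, p15.
Union after reading 0: {p1, p3, p5, p11}.
Now take the lambda-closure:
From p1 via lambda: add p7.
From p3 via lambda: add p16.
From p11 via lambda: add p0.
From p0 via lambda: add p12.
From p7 via lambda: add p2, p15.
From p12 via lambda: add p9.
From p15 via lambda: add p8.
No new states can be added; the closed set is {p0, p1, p2, p3, p5, p7, p8, p9, p11, p12, p15, p16}.

{p0, p1, p2, p3, p5, p7, p8, p9, p11, p12, p15, p16}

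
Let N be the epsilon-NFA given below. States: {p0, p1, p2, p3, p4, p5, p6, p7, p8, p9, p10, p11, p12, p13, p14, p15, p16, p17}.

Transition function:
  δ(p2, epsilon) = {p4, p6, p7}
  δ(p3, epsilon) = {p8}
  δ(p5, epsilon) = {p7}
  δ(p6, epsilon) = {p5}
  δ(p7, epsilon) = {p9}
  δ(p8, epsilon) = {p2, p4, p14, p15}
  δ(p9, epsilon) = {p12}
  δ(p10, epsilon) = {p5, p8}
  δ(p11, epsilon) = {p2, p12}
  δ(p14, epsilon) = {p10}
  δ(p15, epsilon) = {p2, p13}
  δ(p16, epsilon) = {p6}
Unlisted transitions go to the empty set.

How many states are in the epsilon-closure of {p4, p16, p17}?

Start with {p4, p16, p17}.
From p16 via epsilon: add p6.
From p6 via epsilon: add p5.
From p5 via epsilon: add p7.
From p7 via epsilon: add p9.
From p9 via epsilon: add p12.
epsilon-closure = {p4, p5, p6, p7, p9, p12, p16, p17}, which has 8 states.

8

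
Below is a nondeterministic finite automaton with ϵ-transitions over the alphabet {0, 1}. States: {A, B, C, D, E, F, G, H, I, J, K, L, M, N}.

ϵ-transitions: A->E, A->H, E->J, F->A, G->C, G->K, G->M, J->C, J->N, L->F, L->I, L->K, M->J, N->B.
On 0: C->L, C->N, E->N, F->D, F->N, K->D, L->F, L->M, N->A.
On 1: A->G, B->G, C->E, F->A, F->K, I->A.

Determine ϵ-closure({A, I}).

{A, B, C, E, H, I, J, N}

Start with {A, I}.
From A via ϵ: add E, H.
From E via ϵ: add J.
From J via ϵ: add C, N.
From N via ϵ: add B.
No new states can be added; the closed set is {A, B, C, E, H, I, J, N}.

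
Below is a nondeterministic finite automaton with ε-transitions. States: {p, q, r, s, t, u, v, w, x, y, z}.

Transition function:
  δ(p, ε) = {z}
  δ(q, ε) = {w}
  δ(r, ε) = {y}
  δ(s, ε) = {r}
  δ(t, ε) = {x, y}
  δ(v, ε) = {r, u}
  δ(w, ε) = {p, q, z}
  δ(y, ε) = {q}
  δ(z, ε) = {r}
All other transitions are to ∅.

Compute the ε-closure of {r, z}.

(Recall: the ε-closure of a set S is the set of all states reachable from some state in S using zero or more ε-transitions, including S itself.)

{p, q, r, w, y, z}

Start with {r, z}.
From r via ε: add y.
From y via ε: add q.
From q via ε: add w.
From w via ε: add p.
No new states can be added; the closed set is {p, q, r, w, y, z}.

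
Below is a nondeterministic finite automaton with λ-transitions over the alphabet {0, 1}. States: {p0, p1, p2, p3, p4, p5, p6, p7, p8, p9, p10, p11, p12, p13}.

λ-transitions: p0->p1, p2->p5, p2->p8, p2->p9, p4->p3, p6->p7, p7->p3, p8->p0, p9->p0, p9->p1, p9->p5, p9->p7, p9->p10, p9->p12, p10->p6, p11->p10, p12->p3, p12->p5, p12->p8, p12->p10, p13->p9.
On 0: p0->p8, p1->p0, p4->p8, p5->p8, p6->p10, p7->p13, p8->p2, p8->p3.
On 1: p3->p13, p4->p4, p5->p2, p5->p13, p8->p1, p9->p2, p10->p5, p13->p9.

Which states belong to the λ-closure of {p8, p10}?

{p0, p1, p3, p6, p7, p8, p10}

Start with {p8, p10}.
From p8 via λ: add p0.
From p10 via λ: add p6.
From p0 via λ: add p1.
From p6 via λ: add p7.
From p7 via λ: add p3.
No new states can be added; the closed set is {p0, p1, p3, p6, p7, p8, p10}.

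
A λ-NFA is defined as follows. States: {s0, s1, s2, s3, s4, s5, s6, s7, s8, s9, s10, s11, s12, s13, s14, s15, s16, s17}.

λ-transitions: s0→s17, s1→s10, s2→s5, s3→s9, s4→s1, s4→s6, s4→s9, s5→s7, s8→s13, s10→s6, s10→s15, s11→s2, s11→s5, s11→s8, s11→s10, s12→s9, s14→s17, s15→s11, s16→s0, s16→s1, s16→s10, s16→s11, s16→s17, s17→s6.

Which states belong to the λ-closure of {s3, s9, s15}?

Start with {s3, s9, s15}.
From s15 via λ: add s11.
From s11 via λ: add s2, s5, s8, s10.
From s5 via λ: add s7.
From s8 via λ: add s13.
From s10 via λ: add s6.
No new states can be added; the closed set is {s2, s3, s5, s6, s7, s8, s9, s10, s11, s13, s15}.

{s2, s3, s5, s6, s7, s8, s9, s10, s11, s13, s15}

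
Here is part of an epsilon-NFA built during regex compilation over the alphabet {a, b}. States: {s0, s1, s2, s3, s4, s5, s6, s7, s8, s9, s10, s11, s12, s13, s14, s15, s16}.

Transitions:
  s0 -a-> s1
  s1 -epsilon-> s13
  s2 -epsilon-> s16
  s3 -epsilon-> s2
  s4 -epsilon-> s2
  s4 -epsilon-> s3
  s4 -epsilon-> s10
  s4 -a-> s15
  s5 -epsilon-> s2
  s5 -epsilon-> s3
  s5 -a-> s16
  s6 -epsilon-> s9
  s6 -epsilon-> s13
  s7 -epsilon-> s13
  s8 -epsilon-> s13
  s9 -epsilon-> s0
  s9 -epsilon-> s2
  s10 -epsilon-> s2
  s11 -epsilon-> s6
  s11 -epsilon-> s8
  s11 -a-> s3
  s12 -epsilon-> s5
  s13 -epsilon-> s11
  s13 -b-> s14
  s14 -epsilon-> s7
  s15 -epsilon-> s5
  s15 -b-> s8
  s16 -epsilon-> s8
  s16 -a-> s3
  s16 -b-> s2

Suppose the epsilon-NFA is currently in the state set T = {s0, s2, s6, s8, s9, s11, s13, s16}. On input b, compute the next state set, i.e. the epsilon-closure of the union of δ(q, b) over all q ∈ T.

s13 on b → {s14}.
s16 on b → {s2}.
No b-transition from s0, s2, s6, s8, s9, s11.
Union after reading b: {s2, s14}.
Now take the epsilon-closure:
From s2 via epsilon: add s16.
From s14 via epsilon: add s7.
From s7 via epsilon: add s13.
From s16 via epsilon: add s8.
From s13 via epsilon: add s11.
From s11 via epsilon: add s6.
From s6 via epsilon: add s9.
From s9 via epsilon: add s0.
No new states can be added; the closed set is {s0, s2, s6, s7, s8, s9, s11, s13, s14, s16}.

{s0, s2, s6, s7, s8, s9, s11, s13, s14, s16}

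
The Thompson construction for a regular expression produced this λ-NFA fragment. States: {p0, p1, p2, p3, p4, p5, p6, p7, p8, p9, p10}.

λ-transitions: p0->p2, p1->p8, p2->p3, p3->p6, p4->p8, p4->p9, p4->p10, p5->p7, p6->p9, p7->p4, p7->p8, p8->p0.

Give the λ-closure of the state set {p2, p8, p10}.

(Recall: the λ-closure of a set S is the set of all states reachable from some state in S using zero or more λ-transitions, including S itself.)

{p0, p2, p3, p6, p8, p9, p10}

Start with {p2, p8, p10}.
From p2 via λ: add p3.
From p8 via λ: add p0.
From p3 via λ: add p6.
From p6 via λ: add p9.
No new states can be added; the closed set is {p0, p2, p3, p6, p8, p9, p10}.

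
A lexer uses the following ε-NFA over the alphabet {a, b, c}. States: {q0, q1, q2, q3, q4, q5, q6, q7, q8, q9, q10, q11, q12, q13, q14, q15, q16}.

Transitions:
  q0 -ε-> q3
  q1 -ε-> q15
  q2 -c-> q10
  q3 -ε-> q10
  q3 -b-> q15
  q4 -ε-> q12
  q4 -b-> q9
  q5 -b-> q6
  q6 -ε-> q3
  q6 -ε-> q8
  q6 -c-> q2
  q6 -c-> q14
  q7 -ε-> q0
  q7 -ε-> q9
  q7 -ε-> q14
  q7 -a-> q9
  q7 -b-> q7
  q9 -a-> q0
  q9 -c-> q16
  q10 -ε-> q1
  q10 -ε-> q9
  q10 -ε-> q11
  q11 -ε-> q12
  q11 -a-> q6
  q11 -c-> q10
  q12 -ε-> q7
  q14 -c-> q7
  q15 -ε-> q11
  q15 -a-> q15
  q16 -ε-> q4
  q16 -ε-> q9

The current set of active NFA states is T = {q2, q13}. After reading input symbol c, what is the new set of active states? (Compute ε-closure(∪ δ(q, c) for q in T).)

{q0, q1, q3, q7, q9, q10, q11, q12, q14, q15}

q2 on c → {q10}.
No c-transition from q13.
Union after reading c: {q10}.
Now take the ε-closure:
From q10 via ε: add q1, q9, q11.
From q1 via ε: add q15.
From q11 via ε: add q12.
From q12 via ε: add q7.
From q7 via ε: add q0, q14.
From q0 via ε: add q3.
No new states can be added; the closed set is {q0, q1, q3, q7, q9, q10, q11, q12, q14, q15}.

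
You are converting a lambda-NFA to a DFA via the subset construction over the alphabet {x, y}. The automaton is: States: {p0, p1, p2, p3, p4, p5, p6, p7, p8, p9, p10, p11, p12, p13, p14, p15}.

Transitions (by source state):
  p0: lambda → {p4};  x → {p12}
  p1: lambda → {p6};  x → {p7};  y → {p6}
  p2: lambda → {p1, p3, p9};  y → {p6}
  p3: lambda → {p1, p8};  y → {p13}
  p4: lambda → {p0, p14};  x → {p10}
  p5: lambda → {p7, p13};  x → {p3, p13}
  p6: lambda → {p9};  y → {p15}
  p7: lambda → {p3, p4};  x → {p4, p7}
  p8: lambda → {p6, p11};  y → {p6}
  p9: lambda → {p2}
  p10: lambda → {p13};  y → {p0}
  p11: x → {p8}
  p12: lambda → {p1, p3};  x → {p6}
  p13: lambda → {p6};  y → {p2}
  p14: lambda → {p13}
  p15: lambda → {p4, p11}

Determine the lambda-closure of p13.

{p1, p2, p3, p6, p8, p9, p11, p13}

Start with {p13}.
From p13 via lambda: add p6.
From p6 via lambda: add p9.
From p9 via lambda: add p2.
From p2 via lambda: add p1, p3.
From p3 via lambda: add p8.
From p8 via lambda: add p11.
No new states can be added; the closed set is {p1, p2, p3, p6, p8, p9, p11, p13}.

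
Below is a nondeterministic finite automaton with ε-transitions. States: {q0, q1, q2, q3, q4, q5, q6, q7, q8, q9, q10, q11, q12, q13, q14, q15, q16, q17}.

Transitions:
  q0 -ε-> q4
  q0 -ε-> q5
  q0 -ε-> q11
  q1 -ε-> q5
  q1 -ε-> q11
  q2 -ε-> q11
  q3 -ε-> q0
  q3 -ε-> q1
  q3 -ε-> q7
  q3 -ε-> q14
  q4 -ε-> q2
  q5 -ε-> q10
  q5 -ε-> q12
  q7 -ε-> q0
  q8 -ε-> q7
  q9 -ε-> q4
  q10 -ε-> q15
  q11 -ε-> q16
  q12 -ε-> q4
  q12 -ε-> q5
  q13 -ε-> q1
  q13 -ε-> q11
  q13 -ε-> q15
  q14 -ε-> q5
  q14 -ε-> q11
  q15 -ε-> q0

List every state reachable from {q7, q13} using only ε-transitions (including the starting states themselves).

{q0, q1, q2, q4, q5, q7, q10, q11, q12, q13, q15, q16}

Start with {q7, q13}.
From q7 via ε: add q0.
From q13 via ε: add q1, q11, q15.
From q0 via ε: add q4, q5.
From q11 via ε: add q16.
From q4 via ε: add q2.
From q5 via ε: add q10, q12.
No new states can be added; the closed set is {q0, q1, q2, q4, q5, q7, q10, q11, q12, q13, q15, q16}.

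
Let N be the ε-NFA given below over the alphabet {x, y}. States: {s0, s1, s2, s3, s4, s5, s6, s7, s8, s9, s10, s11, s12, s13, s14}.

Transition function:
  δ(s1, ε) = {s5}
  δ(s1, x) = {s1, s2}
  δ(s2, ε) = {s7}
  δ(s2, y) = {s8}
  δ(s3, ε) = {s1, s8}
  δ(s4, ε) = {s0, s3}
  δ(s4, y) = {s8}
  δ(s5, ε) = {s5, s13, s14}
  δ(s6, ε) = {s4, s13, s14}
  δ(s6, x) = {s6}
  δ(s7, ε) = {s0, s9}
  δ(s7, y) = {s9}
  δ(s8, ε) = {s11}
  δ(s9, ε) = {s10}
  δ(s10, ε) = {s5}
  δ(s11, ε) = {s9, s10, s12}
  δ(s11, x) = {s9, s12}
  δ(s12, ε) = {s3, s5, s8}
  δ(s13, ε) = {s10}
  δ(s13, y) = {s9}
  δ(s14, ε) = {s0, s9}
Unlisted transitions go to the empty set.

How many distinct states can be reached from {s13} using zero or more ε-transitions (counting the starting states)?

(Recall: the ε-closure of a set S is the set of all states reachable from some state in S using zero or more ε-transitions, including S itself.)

Start with {s13}.
From s13 via ε: add s10.
From s10 via ε: add s5.
From s5 via ε: add s14.
From s14 via ε: add s0, s9.
ε-closure = {s0, s5, s9, s10, s13, s14}, which has 6 states.

6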